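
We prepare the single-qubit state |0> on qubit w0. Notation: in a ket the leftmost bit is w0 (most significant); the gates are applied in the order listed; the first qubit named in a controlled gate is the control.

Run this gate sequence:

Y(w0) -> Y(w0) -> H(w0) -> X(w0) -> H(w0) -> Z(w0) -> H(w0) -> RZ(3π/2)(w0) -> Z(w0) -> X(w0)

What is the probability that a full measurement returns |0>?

The probability of measuring |0> is 1/2.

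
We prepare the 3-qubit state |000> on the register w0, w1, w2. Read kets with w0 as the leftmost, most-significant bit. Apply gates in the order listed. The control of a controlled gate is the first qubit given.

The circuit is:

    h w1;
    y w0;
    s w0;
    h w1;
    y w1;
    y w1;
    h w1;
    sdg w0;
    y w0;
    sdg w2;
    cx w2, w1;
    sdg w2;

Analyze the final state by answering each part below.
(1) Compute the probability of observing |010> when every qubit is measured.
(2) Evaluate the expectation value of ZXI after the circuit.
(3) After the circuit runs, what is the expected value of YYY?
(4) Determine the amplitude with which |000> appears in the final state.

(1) A full measurement returns |010> with probability 1/2. Key observation: the block from step 2 through step 9 cancels to the identity and can be dropped.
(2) The expectation value of ZXI is 1.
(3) The expectation value of YYY is 0.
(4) The amplitude on |000> is sqrt(2)/2.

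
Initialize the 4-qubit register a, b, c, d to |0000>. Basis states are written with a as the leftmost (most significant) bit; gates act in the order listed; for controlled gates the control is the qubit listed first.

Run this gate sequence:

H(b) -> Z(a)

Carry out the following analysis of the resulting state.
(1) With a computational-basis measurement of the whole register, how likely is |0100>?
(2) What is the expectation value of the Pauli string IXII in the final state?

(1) Outcome |0100> occurs with probability 1/2.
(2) The observable IXII averages to 1.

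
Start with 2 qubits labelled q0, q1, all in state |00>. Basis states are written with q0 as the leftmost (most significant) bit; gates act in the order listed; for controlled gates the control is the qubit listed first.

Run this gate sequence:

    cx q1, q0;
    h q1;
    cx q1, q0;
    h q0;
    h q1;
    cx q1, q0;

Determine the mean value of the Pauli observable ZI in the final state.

In the final state, ZI has expectation 1.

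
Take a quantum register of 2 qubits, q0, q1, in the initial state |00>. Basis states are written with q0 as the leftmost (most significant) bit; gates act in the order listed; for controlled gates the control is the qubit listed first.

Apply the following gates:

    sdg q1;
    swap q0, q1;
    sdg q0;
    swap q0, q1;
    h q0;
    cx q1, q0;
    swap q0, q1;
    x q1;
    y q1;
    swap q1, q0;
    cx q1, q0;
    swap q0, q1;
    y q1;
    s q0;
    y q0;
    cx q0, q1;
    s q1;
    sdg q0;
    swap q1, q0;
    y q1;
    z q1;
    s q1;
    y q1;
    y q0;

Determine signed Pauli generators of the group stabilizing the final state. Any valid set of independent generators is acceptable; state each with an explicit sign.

The stabilizer group can be generated by +YI, -IZ, among other valid generating sets.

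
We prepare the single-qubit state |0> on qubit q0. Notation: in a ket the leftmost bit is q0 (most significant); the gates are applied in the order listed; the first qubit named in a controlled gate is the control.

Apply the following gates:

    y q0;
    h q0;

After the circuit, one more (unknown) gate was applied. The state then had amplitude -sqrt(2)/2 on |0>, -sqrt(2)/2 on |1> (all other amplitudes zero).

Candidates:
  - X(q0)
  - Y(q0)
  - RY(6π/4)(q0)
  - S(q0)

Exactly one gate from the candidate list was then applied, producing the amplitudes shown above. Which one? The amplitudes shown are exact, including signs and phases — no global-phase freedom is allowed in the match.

The applied gate was Y(q0).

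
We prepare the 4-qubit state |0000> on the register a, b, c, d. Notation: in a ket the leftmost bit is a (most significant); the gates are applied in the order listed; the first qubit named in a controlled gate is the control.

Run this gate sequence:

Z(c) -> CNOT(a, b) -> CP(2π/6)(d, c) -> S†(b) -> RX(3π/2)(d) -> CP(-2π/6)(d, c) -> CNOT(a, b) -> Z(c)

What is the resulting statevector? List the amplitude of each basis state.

The final amplitudes are -sqrt(2)/2 on |0000>, -sqrt(2)*I/2 on |0001>, and 0 on every other basis state.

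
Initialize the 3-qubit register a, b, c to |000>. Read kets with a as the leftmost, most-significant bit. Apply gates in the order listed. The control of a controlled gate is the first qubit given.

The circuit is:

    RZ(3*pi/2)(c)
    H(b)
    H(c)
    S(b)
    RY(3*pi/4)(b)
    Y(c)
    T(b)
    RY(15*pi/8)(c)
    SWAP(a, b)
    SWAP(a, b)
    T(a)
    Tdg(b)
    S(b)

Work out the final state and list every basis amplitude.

After the circuit, the state carries amplitude sqrt(sqrt(2)/4 + 1/2)*exp(-3*I*pi/4)*cos(pi/16)/2 + I*sqrt(1/2 - sqrt(2)/4)*exp(-3*I*pi/4)*cos(pi/16)/2 - I*sqrt(1/2 - sqrt(2)/4)*exp(-3*I*pi/4)*sin(pi/16)/2 - sqrt(sqrt(2)/4 + 1/2)*exp(-3*I*pi/4)*sin(pi/16)/2 on |000>, -I*sqrt(1/2 - sqrt(2)/4)*exp(-3*I*pi/4)*sin(pi/16)/2 - sqrt(sqrt(2)/4 + 1/2)*exp(-3*I*pi/4)*sin(pi/16)/2 - I*sqrt(1/2 - sqrt(2)/4)*exp(-3*I*pi/4)*cos(pi/16)/2 - sqrt(sqrt(2)/4 + 1/2)*exp(-3*I*pi/4)*cos(pi/16)/2 on |001>, -I*sqrt(sqrt(2)/4 + 1/2)*exp(-I*pi/4)*sin(pi/16)/2 + sqrt(1/2 - sqrt(2)/4)*exp(-I*pi/4)*sin(pi/16)/2 - sqrt(1/2 - sqrt(2)/4)*exp(-I*pi/4)*cos(pi/16)/2 + I*sqrt(sqrt(2)/4 + 1/2)*exp(-I*pi/4)*cos(pi/16)/2 on |010>, -I*sqrt(sqrt(2)/4 + 1/2)*exp(-I*pi/4)*cos(pi/16)/2 + sqrt(1/2 - sqrt(2)/4)*exp(-I*pi/4)*cos(pi/16)/2 - I*sqrt(sqrt(2)/4 + 1/2)*exp(-I*pi/4)*sin(pi/16)/2 + sqrt(1/2 - sqrt(2)/4)*exp(-I*pi/4)*sin(pi/16)/2 on |011>, 0 on |100>, 0 on |101>, 0 on |110>, 0 on |111>. Key observation: the block from step 9 through step 10 cancels to the identity and can be dropped.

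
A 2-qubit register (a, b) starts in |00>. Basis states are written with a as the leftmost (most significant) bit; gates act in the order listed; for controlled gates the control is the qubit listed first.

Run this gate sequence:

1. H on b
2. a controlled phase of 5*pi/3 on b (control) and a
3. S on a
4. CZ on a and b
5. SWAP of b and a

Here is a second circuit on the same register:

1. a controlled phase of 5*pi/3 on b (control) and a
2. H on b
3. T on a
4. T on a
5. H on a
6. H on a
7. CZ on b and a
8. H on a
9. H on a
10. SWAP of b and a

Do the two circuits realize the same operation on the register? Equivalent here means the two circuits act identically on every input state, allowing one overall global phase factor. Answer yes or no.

No: there is an input state on which the two circuits produce genuinely different outputs (not merely differing by a phase).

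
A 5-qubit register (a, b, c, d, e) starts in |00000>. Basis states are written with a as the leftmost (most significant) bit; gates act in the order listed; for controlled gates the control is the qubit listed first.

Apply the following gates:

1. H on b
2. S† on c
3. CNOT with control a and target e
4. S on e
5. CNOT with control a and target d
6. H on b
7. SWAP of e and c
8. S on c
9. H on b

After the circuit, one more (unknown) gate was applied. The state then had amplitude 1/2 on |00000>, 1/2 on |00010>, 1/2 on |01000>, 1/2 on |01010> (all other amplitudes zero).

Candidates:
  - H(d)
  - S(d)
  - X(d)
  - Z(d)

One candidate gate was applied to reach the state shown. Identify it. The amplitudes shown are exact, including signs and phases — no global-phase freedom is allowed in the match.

It was H(d) that produced the state shown.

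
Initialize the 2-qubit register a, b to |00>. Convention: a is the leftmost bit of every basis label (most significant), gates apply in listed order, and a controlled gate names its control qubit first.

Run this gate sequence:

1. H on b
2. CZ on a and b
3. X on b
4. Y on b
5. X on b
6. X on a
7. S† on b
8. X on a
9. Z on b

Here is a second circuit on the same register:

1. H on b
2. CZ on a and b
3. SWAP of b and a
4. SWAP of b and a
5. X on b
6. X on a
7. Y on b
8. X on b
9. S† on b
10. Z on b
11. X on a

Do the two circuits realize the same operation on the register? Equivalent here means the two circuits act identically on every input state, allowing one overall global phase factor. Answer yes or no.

Yes, they are equivalent — the unitaries differ by at most a global phase.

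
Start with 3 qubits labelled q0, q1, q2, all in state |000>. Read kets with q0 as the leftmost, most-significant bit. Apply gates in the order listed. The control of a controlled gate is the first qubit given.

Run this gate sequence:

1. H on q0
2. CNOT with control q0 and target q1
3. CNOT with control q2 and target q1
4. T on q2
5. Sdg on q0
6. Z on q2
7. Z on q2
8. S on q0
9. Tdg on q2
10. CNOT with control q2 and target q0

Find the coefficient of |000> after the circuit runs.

The amplitude on |000> is sqrt(2)/2. Key observation: the block from step 4 through step 9 cancels to the identity and can be dropped.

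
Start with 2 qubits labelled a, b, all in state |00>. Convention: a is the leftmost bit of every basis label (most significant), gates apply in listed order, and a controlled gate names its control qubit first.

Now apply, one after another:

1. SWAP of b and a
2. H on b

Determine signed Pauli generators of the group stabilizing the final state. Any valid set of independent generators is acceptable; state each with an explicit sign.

One valid set of independent stabilizer generators is +IX, +ZI (any independent generating set of the same group is equally correct).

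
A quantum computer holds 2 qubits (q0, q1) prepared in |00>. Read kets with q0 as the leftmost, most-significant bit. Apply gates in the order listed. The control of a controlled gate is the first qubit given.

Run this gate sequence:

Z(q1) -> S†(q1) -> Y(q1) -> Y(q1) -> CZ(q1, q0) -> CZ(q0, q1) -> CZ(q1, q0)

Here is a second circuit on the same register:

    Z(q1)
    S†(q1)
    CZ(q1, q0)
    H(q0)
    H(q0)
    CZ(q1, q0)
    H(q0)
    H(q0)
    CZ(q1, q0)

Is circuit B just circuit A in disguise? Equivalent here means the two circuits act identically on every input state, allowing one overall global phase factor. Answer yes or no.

Yes: on every input state the two circuits agree up to one overall phase factor.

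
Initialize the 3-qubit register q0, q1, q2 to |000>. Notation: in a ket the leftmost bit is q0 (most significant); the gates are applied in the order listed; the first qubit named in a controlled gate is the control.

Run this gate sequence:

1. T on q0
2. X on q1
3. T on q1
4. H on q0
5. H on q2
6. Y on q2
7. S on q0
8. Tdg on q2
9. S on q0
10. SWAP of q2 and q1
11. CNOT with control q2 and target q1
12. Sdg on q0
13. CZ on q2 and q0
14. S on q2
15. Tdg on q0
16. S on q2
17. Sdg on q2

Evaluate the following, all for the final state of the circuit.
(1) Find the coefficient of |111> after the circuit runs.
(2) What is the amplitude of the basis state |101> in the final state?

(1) |111> carries amplitude -I/2 in the final state.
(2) |101> carries amplitude exp(I*pi/4)/2 in the final state.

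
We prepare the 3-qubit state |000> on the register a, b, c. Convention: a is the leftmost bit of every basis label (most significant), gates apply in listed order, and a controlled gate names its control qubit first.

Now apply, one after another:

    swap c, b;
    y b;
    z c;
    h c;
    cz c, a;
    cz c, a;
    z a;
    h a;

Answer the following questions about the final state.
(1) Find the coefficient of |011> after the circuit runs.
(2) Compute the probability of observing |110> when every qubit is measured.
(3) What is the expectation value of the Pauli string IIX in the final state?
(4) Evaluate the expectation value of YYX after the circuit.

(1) The amplitude on |011> is I/2.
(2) The probability of measuring |110> is 1/4.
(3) The observable IIX averages to 1.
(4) The expectation value of YYX is 0.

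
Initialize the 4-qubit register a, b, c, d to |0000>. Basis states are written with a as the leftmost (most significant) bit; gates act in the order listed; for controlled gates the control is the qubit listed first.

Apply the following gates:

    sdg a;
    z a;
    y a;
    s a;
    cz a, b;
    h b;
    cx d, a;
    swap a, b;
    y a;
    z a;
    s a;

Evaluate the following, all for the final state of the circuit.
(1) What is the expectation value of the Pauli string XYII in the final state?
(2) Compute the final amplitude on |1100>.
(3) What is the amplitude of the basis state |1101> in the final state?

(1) In the final state, XYII has expectation 0.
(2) |1100> carries amplitude -sqrt(2)/2 in the final state.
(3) |1101> carries amplitude 0 in the final state.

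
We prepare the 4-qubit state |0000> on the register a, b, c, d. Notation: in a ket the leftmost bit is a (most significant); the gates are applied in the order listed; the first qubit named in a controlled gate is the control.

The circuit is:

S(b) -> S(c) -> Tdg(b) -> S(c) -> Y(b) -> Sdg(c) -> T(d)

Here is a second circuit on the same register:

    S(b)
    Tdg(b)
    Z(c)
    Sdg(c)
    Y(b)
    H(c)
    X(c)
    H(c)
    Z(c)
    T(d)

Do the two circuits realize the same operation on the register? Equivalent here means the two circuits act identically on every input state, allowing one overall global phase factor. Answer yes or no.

Yes — the two circuits implement the same unitary up to a global phase.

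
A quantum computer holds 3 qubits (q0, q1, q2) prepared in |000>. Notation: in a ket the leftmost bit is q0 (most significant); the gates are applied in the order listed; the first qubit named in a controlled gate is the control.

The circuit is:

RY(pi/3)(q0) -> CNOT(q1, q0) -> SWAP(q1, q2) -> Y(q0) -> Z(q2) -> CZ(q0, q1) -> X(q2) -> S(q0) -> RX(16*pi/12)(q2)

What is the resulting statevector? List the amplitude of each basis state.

The final amplitudes are -sqrt(3)/4 on |000>, I/4 on |001>, 0 on |010>, 0 on |011>, 3*I/4 on |100>, sqrt(3)/4 on |101>, 0 on |110>, 0 on |111>.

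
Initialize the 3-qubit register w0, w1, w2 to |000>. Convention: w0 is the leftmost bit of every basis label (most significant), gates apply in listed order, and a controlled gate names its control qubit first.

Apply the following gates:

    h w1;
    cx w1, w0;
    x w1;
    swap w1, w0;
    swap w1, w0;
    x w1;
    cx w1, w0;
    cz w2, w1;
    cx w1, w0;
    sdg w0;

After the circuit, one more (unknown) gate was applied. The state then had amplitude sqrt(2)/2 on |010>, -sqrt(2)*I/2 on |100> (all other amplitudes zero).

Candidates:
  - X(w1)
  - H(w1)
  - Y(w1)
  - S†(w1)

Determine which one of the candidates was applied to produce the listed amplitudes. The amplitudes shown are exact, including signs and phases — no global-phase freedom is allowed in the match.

It was X(w1) that produced the state shown. Key observation: the block from step 2 through step 7 cancels to the identity and can be dropped.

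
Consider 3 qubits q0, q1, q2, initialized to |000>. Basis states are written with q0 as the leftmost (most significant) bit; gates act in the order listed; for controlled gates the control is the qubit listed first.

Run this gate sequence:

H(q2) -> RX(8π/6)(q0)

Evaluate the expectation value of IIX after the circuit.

The observable IIX averages to 1.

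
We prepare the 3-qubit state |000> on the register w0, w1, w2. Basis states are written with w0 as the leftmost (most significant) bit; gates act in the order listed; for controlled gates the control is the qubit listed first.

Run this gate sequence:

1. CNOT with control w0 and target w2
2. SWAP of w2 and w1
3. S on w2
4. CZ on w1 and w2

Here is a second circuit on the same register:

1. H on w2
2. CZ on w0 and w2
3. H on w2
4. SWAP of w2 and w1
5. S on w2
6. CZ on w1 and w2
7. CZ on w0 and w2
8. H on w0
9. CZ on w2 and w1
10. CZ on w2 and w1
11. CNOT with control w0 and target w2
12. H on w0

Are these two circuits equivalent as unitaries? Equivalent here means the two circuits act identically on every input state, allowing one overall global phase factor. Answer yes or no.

No, they are not equivalent — no single phase factor reconciles the two unitaries.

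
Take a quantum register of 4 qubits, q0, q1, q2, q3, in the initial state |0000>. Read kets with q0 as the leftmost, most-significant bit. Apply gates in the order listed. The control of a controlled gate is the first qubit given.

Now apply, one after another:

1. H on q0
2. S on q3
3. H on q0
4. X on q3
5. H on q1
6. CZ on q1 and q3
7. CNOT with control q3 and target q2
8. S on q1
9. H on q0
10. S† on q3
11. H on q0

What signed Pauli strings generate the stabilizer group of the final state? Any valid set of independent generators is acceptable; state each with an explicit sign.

The final state is stabilized by the group generated by -IYII, +ZIII, -IIZI, -IIIZ; other independent generating sets are equally valid.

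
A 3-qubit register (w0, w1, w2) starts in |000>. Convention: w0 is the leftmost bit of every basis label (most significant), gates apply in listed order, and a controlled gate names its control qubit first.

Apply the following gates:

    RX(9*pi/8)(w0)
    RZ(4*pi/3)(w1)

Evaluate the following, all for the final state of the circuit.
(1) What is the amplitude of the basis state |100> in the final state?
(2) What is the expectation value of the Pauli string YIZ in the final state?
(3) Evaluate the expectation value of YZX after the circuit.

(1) The final state's coefficient on |100> equals exp(5*I*pi/6)*cos(pi/16).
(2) In the final state, YIZ has expectation sqrt(2 - sqrt(2))/2.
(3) The observable YZX averages to 0.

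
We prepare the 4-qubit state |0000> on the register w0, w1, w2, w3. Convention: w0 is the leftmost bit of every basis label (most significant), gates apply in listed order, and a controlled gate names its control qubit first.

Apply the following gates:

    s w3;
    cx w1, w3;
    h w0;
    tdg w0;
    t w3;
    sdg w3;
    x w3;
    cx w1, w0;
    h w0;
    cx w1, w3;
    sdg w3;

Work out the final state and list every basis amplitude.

After the circuit, the state carries amplitude -I/2 - exp(I*pi/4)/2 on |0001>, -I/2 + exp(I*pi/4)/2 on |1001>, and 0 on every other basis state.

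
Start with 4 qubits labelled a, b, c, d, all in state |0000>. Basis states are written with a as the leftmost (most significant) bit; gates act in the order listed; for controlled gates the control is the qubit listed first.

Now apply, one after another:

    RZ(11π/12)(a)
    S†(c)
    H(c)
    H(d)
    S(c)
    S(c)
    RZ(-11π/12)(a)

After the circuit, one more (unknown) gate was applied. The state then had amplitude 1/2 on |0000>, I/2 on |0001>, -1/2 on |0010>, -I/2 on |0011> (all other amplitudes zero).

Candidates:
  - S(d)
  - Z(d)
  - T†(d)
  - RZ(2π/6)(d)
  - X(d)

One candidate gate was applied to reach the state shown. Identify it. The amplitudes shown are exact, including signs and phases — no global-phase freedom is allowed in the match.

It was S(d) that produced the state shown.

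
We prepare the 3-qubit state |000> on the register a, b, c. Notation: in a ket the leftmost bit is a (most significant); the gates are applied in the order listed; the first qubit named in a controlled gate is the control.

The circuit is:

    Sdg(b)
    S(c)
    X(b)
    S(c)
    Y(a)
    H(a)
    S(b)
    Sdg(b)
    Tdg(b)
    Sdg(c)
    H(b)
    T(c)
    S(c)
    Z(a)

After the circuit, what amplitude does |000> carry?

The final state's coefficient on |000> equals exp(I*pi/4)/2.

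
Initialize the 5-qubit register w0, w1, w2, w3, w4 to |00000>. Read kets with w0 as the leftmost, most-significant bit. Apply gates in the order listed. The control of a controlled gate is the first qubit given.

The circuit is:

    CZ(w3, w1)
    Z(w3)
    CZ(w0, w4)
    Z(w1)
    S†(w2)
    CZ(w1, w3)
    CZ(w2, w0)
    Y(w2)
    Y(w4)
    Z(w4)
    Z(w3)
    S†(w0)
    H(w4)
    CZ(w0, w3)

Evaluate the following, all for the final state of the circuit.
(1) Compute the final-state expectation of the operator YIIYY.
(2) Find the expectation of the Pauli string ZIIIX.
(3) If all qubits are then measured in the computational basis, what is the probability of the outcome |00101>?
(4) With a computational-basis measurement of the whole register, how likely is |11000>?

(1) In the final state, YIIYY has expectation 0.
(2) The observable ZIIIX averages to -1.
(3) Outcome |00101> occurs with probability 1/2.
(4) The probability of measuring |11000> is 0.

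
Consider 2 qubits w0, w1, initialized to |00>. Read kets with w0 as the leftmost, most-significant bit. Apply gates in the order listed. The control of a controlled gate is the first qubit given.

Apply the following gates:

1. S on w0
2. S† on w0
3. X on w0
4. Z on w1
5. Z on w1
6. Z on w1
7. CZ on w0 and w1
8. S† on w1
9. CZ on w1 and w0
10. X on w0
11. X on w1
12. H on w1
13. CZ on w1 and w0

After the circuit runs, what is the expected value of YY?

In the final state, YY has expectation 0.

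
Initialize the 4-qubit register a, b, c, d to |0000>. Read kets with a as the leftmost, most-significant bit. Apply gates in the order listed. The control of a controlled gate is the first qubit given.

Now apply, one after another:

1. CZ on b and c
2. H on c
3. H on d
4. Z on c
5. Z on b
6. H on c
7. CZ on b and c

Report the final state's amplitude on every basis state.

The final amplitudes are sqrt(2)/2 on |0010>, sqrt(2)/2 on |0011>, and 0 on every other basis state.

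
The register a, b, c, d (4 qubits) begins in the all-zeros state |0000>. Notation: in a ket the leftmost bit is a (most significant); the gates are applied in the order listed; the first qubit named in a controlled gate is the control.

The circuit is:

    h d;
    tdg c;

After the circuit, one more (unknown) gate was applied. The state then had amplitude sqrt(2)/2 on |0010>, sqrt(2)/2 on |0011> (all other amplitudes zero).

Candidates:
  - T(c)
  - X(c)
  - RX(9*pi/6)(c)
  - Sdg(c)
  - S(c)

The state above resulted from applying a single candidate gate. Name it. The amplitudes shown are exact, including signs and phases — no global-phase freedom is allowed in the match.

It was X(c) that produced the state shown.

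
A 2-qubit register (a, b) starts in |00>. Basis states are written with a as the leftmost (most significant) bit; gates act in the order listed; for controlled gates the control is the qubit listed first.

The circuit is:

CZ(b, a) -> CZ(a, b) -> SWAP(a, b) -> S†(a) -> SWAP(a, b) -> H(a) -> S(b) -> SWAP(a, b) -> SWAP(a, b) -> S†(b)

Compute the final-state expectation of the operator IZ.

In the final state, IZ has expectation 1. Key observation: gates 8-9 undo each other exactly, leaving only the rest of the circuit to track.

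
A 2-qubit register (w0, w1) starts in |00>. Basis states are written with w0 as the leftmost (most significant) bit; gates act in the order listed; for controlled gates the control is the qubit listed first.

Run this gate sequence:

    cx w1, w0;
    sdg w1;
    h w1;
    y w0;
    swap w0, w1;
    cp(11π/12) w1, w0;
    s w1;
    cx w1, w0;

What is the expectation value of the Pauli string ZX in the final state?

The observable ZX averages to 0.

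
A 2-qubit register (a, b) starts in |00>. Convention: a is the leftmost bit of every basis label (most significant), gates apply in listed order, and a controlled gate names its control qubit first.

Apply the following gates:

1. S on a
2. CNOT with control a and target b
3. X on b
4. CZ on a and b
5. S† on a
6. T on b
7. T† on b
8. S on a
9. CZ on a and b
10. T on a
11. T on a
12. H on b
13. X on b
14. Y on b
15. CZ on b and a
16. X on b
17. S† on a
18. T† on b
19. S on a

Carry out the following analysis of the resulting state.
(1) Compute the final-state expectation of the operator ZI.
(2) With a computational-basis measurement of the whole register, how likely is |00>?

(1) The expectation value of ZI is 1.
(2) A full measurement returns |00> with probability 1/2.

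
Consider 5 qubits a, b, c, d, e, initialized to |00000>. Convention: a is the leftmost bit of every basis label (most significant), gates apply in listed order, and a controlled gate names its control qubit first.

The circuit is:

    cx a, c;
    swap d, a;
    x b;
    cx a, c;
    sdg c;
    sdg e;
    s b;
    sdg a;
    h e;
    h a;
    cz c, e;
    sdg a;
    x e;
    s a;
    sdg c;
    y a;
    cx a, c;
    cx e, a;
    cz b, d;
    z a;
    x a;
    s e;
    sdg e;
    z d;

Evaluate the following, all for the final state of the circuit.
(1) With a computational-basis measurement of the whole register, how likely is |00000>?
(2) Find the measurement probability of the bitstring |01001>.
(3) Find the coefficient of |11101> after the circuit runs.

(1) Outcome |00000> occurs with probability 0. Key observation: steps 22-23 multiply out to the identity, so the circuit reduces to the remaining gates.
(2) A full measurement returns |01001> with probability 1/4.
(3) |11101> carries amplitude -1/2 in the final state.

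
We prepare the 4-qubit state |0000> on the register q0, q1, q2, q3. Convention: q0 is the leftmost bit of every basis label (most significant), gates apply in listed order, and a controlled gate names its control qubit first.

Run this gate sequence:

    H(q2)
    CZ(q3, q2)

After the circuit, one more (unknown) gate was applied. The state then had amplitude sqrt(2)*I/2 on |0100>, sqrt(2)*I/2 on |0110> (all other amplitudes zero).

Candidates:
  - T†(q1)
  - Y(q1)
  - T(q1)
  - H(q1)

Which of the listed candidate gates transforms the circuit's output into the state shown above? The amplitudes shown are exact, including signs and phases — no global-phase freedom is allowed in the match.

The unique candidate consistent with the amplitudes is Y(q1).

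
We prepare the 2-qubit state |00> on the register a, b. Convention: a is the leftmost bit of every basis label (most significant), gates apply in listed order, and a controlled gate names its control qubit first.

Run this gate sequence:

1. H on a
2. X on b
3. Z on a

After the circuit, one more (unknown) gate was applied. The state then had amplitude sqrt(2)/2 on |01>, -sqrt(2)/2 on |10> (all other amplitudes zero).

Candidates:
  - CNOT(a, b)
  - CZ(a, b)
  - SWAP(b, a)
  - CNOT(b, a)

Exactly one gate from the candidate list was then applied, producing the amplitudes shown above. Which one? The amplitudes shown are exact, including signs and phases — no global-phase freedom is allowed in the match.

It was CNOT(a, b) that produced the state shown.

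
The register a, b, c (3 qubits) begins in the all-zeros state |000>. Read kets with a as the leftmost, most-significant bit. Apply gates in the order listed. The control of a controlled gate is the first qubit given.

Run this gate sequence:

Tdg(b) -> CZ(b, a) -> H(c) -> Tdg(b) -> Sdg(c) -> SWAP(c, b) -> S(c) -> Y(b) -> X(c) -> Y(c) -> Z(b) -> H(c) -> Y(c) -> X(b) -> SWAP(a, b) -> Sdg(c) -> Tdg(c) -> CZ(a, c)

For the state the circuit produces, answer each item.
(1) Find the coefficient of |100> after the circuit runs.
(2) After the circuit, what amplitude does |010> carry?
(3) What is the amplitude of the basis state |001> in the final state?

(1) The final state's coefficient on |100> equals 1/2.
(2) |010> carries amplitude 0 in the final state.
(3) The final state's coefficient on |001> equals exp(3*I*pi/4)/2.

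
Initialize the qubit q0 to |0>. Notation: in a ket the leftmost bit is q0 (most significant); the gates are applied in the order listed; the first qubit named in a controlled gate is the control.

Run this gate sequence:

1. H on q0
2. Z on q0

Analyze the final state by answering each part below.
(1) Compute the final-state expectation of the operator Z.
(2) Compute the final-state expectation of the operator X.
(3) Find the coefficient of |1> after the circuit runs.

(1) The observable Z averages to 0.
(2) The expectation value of X is -1.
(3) |1> carries amplitude -sqrt(2)/2 in the final state.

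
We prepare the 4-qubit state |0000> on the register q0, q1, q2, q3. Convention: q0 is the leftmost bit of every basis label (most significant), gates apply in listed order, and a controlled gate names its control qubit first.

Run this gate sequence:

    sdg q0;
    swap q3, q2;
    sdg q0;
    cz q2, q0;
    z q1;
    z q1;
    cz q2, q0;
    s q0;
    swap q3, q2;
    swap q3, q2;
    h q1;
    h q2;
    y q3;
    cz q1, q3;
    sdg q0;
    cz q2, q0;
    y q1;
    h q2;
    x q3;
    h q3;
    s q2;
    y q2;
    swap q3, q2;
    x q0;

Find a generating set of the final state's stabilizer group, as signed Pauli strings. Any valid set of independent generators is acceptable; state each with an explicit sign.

The final state is stabilized by the group generated by +IXII, +IIXI, -ZIII, -IIIZ; other independent generating sets are equally valid. Key observation: the block from step 2 through step 9 cancels to the identity and can be dropped.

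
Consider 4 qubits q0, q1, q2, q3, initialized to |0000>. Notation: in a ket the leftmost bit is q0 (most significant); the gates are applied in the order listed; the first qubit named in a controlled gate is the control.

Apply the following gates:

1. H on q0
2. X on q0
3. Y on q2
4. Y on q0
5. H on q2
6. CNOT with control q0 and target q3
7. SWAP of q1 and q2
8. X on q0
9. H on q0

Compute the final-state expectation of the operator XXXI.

In the final state, XXXI has expectation 0.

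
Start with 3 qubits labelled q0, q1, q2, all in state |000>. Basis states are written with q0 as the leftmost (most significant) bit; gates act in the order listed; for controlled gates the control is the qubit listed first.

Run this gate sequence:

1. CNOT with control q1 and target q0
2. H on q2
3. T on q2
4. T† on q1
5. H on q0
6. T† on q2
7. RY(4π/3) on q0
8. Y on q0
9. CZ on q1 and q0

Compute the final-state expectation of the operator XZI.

The expectation value of XZI is 1/2.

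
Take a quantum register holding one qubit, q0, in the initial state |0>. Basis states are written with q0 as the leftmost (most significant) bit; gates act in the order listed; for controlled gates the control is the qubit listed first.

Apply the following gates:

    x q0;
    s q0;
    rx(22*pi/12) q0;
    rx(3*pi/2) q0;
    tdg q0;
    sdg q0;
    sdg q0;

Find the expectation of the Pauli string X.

The expectation value of X is sqrt(6)/4.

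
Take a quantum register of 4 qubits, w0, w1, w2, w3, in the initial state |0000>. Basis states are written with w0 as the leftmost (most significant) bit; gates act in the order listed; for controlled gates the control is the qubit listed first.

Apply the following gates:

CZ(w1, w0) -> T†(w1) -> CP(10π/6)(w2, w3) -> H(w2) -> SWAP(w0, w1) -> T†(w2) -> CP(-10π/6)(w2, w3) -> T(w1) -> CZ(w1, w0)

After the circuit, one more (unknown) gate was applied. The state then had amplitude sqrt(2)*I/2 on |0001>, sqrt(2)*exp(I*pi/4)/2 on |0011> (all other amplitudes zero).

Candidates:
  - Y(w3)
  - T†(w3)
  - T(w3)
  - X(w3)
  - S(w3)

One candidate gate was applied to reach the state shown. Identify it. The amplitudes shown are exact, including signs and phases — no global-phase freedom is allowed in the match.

The unique candidate consistent with the amplitudes is Y(w3).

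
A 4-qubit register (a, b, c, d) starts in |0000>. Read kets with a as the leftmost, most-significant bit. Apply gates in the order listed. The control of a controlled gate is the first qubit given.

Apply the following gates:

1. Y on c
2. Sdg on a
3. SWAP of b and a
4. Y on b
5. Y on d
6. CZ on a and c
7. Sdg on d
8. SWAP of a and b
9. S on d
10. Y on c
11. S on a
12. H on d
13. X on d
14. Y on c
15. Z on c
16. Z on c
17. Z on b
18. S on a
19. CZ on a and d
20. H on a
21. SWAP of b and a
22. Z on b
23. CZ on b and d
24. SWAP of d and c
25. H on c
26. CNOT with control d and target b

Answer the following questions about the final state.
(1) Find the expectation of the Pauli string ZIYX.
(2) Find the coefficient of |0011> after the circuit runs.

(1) In the final state, ZIYX has expectation 0.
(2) The amplitude on |0011> is -sqrt(2)*I/2.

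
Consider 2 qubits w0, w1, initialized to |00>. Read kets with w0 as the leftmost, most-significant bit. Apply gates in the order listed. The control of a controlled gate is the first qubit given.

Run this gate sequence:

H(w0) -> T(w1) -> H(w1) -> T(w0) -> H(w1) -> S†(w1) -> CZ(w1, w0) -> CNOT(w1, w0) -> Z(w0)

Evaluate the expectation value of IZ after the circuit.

In the final state, IZ has expectation 1.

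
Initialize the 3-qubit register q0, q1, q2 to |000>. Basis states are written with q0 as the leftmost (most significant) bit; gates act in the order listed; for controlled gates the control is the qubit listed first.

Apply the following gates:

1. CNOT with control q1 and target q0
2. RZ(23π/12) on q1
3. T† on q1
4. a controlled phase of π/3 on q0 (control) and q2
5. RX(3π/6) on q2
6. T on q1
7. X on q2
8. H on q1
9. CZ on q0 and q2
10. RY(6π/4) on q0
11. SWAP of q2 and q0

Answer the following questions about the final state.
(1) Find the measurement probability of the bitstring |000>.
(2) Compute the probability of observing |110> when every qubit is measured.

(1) A full measurement returns |000> with probability 1/8.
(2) Outcome |110> occurs with probability 1/8.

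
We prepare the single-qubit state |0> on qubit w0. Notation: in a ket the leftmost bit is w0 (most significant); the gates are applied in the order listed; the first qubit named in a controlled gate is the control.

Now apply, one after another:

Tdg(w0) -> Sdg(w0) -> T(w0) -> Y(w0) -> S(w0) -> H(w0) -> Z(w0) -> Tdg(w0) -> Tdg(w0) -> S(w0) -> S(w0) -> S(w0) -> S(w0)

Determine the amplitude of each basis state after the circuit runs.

The final amplitudes are -sqrt(2)/2 on |0>, sqrt(2)*I/2 on |1>.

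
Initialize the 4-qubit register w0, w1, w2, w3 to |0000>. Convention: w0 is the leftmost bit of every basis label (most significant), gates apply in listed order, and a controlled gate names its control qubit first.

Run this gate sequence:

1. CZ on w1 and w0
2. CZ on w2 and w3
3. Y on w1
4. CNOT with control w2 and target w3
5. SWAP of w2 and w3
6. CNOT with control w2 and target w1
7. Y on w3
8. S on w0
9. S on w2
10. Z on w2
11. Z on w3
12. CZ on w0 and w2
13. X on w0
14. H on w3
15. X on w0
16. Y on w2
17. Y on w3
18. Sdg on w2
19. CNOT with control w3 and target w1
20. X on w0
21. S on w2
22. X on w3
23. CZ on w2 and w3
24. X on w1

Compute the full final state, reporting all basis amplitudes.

After the circuit, the state carries amplitude sqrt(2)/2 on |1011>, -sqrt(2)/2 on |1110>, and 0 on every other basis state.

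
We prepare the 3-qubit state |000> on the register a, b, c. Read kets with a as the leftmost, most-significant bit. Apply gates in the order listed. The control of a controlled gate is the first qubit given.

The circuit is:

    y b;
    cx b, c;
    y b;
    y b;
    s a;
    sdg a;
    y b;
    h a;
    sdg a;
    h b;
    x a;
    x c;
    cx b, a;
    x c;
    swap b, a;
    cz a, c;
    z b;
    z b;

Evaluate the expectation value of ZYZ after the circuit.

The expectation value of ZYZ is -1. Key observation: steps 4-7 multiply out to the identity, so the circuit reduces to the remaining gates.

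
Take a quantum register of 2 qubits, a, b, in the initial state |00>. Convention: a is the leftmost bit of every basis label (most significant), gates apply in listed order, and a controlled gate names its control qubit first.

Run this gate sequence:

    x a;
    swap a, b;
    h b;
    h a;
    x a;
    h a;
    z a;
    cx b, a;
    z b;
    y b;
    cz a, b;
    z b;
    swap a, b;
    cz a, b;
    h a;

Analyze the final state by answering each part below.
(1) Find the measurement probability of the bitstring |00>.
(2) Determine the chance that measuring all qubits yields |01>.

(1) The probability of measuring |00> is 1/4.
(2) Outcome |01> occurs with probability 1/4.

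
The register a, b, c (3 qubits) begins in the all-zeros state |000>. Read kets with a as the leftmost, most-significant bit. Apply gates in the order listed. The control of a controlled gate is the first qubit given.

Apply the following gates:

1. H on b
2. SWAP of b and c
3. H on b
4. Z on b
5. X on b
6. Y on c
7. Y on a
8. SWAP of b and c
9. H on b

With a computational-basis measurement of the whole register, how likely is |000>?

The probability of measuring |000> is 0.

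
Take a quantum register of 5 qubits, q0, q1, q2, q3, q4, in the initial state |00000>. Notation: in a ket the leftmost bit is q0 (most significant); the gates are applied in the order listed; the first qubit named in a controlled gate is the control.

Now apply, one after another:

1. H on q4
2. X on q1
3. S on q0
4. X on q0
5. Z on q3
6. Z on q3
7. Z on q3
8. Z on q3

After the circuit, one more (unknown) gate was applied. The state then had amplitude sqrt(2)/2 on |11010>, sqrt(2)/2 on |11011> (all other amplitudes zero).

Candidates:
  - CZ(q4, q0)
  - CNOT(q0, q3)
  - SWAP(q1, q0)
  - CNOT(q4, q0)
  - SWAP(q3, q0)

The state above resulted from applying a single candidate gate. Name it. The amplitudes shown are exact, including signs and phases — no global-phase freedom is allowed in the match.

The applied gate was CNOT(q0, q3).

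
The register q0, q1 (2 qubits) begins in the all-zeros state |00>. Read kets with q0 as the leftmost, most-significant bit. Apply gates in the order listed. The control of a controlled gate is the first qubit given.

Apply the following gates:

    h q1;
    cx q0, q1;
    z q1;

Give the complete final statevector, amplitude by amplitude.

After the circuit, the state carries amplitude sqrt(2)/2 on |00>, -sqrt(2)/2 on |01>, 0 on |10>, 0 on |11>.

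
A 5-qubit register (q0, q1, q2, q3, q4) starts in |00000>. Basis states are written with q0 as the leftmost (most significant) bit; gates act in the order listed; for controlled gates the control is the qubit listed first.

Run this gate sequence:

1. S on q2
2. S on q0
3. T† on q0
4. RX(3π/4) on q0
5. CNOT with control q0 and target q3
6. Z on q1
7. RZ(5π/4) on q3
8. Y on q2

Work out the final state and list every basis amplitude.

The final amplitudes are -sqrt(2 - sqrt(2))*exp(7*I*pi/8)/2 on |00100>, sqrt(sqrt(2) + 2)*exp(5*I*pi/8)/2 on |10110>, and 0 on every other basis state.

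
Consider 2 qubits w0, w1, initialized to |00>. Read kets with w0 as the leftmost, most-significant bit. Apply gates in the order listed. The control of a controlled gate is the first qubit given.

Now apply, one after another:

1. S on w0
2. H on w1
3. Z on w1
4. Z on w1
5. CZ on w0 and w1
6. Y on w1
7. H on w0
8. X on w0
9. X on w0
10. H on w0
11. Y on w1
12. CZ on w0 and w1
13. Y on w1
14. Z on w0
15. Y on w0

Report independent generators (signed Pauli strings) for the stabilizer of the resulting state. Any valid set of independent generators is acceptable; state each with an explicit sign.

The stabilizer group can be generated by -IX, -ZI, among other valid generating sets. Key observation: gates 5-12 undo each other exactly, leaving only the rest of the circuit to track.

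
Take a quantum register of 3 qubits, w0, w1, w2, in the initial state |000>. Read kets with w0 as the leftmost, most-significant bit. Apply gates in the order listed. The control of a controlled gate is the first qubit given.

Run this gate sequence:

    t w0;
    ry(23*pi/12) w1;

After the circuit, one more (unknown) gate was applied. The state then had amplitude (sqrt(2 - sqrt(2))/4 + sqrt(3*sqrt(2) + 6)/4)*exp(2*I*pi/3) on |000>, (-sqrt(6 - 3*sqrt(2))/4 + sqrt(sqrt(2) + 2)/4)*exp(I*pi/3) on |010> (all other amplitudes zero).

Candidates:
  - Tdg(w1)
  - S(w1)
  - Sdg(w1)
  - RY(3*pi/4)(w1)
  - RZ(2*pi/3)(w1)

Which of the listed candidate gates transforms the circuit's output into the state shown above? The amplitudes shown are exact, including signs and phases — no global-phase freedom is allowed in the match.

It was RZ(2*pi/3)(w1) that produced the state shown.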